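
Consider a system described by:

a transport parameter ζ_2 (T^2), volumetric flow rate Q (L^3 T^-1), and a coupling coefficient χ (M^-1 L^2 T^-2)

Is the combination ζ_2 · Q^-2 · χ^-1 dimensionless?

Sum the exponent of each base dimension across the product:
  M: [ζ_2]_M − 2·[Q]_M − [χ]_M = (0) − 2·(0) − (-1) = 1
  L: [ζ_2]_L − 2·[Q]_L − [χ]_L = (0) − 2·(3) − (2) = -8
  T: [ζ_2]_T − 2·[Q]_T − [χ]_T = (2) − 2·(-1) − (-2) = 6
Net dimensions [M L⁻⁸ T⁶] ≠ [1] — not dimensionless.

no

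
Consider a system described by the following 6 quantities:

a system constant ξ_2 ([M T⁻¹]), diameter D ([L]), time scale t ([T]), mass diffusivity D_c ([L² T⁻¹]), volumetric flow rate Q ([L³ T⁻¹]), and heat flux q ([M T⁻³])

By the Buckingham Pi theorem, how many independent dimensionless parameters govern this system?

There are 6 variables and 3 base dimensions (M, L, T).
The dimension matrix has rank 3.
Independent dimensionless groups: 6 − 3 = 3.

3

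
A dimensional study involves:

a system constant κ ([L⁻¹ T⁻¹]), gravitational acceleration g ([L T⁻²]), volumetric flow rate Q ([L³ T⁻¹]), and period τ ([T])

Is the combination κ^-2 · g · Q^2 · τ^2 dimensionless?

no

Sum the exponent of each base dimension across the product:
  L: −2·[κ]_L + [g]_L + 2·[Q]_L + 2·[τ]_L = −2·(-1) + (1) + 2·(3) + 2·(0) = 9
  T: −2·[κ]_T + [g]_T + 2·[Q]_T + 2·[τ]_T = −2·(-1) + (-2) + 2·(-1) + 2·(1) = 0
Net dimensions [L⁹] ≠ [1] — not dimensionless.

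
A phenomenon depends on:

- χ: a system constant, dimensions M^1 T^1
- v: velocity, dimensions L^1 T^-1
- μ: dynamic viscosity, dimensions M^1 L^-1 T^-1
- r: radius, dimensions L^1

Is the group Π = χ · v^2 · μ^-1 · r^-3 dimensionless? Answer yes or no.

yes

Sum the exponent of each base dimension across the product:
  M: [χ]_M + 2·[v]_M − [μ]_M − 3·[r]_M = (1) + 2·(0) − (1) − 3·(0) = 0
  L: [χ]_L + 2·[v]_L − [μ]_L − 3·[r]_L = (0) + 2·(1) − (-1) − 3·(1) = 0
  T: [χ]_T + 2·[v]_T − [μ]_T − 3·[r]_T = (1) + 2·(-1) − (-1) − 3·(0) = 0
All base exponents vanish — dimensionless.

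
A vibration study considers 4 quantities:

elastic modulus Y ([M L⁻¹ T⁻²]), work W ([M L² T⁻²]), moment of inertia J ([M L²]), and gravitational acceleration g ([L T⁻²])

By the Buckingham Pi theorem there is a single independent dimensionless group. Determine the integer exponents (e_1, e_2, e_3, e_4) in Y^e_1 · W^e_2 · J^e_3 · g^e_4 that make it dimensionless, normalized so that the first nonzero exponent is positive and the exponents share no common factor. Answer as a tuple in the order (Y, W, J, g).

M: e_1·(1) + e_2·(1) + e_3·(1) + e_4·(0) = 0
L: e_1·(-1) + e_2·(2) + e_3·(2) + e_4·(1) = 0
T: e_1·(-2) + e_2·(-2) + e_3·(0) + e_4·(-2) = 0
Solving this homogeneous linear system for the smallest-integer solution (first nonzero entry positive) gives (1, -4, 3, 3).

(1, -4, 3, 3)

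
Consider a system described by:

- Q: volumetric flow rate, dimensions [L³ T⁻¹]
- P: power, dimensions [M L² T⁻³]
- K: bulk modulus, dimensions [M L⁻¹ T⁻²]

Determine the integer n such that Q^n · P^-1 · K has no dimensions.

Balance the L exponent: (3)·n from Q, plus −(2) + (-1) = -3 from the rest, must sum to zero.
3n − 3 = 0, so n = 1.

1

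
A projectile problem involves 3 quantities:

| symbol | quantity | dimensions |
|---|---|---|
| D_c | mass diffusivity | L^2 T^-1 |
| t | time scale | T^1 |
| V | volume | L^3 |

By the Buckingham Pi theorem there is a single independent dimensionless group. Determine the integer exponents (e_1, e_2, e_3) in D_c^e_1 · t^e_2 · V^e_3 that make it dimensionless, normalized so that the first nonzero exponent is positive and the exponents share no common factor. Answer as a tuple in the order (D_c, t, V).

L: e_1·(2) + e_2·(0) + e_3·(3) = 0
T: e_1·(-1) + e_2·(1) + e_3·(0) = 0
Solving this homogeneous linear system for the smallest-integer solution (first nonzero entry positive) gives (3, 3, -2).

(3, 3, -2)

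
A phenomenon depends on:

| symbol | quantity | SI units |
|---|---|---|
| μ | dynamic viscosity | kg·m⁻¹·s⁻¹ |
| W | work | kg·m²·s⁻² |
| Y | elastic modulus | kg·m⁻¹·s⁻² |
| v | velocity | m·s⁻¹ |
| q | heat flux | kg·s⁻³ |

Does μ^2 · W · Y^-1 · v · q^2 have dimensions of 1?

no

Sum the exponent of each base dimension across the product:
  M: 2·[μ]_M + [W]_M − [Y]_M + [v]_M + 2·[q]_M = 2·(1) + (1) − (1) + (0) + 2·(1) = 4
  L: 2·[μ]_L + [W]_L − [Y]_L + [v]_L + 2·[q]_L = 2·(-1) + (2) − (-1) + (1) + 2·(0) = 2
  T: 2·[μ]_T + [W]_T − [Y]_T + [v]_T + 2·[q]_T = 2·(-1) + (-2) − (-2) + (-1) + 2·(-3) = -9
Net dimensions [M⁴ L² T⁻⁹] ≠ [1] — not dimensionless.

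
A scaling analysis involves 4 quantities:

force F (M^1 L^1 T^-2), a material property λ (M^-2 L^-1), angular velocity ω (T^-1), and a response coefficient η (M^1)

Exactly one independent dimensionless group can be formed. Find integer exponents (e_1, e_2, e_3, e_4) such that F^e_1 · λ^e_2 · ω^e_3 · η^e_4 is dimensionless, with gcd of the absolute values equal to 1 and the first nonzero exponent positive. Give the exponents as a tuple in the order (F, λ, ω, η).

M: e_1·(1) + e_2·(-2) + e_3·(0) + e_4·(1) = 0
L: e_1·(1) + e_2·(-1) + e_3·(0) + e_4·(0) = 0
T: e_1·(-2) + e_2·(0) + e_3·(-1) + e_4·(0) = 0
Solving this homogeneous linear system for the smallest-integer solution (first nonzero entry positive) gives (1, 1, -2, 1).

(1, 1, -2, 1)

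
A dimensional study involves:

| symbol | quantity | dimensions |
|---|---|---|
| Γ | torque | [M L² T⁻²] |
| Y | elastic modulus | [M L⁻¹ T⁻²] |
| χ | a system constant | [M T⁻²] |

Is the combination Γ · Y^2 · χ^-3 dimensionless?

Sum the exponent of each base dimension across the product:
  M: [Γ]_M + 2·[Y]_M − 3·[χ]_M = (1) + 2·(1) − 3·(1) = 0
  L: [Γ]_L + 2·[Y]_L − 3·[χ]_L = (2) + 2·(-1) − 3·(0) = 0
  T: [Γ]_T + 2·[Y]_T − 3·[χ]_T = (-2) + 2·(-2) − 3·(-2) = 0
All base exponents vanish — dimensionless.

yes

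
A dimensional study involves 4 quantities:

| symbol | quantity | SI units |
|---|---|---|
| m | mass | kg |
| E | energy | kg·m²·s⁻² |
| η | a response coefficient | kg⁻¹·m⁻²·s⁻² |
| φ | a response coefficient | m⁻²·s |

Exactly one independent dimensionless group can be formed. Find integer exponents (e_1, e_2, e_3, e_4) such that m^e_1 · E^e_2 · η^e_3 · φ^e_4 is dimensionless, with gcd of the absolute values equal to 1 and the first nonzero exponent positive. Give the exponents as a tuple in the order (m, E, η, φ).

M: e_1·(1) + e_2·(1) + e_3·(-1) + e_4·(0) = 0
L: e_1·(0) + e_2·(2) + e_3·(-2) + e_4·(-2) = 0
T: e_1·(0) + e_2·(-2) + e_3·(-2) + e_4·(1) = 0
Solving this homogeneous linear system for the smallest-integer solution (first nonzero entry positive) gives (4, -3, 1, -4).

(4, -3, 1, -4)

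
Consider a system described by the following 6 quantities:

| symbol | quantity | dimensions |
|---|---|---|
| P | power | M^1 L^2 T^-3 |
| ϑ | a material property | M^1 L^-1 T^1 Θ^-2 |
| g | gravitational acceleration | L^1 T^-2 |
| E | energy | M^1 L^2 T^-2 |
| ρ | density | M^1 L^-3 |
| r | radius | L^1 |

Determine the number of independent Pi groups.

2

There are 6 variables and 4 base dimensions (M, L, T, Θ).
The dimension matrix has rank 4.
Independent dimensionless groups: 6 − 4 = 2.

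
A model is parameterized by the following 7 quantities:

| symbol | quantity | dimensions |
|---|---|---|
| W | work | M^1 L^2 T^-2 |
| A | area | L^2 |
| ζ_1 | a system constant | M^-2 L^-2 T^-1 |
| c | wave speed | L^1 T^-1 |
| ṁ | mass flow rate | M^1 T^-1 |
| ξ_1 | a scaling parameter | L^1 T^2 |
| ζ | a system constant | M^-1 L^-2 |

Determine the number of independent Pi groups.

4

There are 7 variables and 3 base dimensions (M, L, T).
The dimension matrix has rank 3.
Independent dimensionless groups: 7 − 3 = 4.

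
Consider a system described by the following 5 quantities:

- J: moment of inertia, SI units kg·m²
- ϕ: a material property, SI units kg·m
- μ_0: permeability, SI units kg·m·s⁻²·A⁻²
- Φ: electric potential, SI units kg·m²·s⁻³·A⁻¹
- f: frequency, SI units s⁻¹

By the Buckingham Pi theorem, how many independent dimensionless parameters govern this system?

There are 5 variables and 4 base dimensions (M, L, T, I).
The dimension matrix has rank 4.
Independent dimensionless groups: 5 − 4 = 1.

1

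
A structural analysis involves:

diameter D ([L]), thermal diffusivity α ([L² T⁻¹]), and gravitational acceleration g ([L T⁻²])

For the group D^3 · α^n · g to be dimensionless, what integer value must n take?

-2

Balance the L exponent: (2)·n from α, plus 3·(1) + (1) = 4 from the rest, must sum to zero.
2n + 4 = 0, so n = -2.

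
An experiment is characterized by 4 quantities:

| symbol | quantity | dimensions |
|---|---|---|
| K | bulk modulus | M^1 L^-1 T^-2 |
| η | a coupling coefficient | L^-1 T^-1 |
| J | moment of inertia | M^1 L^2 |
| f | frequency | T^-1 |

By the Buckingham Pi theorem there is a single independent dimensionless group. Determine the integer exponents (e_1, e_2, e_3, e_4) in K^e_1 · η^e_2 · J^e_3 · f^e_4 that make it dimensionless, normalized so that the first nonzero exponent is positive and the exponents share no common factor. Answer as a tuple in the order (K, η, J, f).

(1, -3, -1, 1)

M: e_1·(1) + e_2·(0) + e_3·(1) + e_4·(0) = 0
L: e_1·(-1) + e_2·(-1) + e_3·(2) + e_4·(0) = 0
T: e_1·(-2) + e_2·(-1) + e_3·(0) + e_4·(-1) = 0
Solving this homogeneous linear system for the smallest-integer solution (first nonzero entry positive) gives (1, -3, -1, 1).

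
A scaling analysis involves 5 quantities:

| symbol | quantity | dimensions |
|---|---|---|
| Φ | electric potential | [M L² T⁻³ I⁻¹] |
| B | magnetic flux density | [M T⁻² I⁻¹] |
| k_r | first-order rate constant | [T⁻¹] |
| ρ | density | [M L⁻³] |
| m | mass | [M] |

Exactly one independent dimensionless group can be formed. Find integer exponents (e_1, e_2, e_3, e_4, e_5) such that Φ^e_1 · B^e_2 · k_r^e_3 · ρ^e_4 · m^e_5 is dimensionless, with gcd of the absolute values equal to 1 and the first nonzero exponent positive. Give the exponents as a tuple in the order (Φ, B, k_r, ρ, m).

(3, -3, -3, 2, -2)

M: e_1·(1) + e_2·(1) + e_3·(0) + e_4·(1) + e_5·(1) = 0
L: e_1·(2) + e_2·(0) + e_3·(0) + e_4·(-3) + e_5·(0) = 0
T: e_1·(-3) + e_2·(-2) + e_3·(-1) + e_4·(0) + e_5·(0) = 0
I: e_1·(-1) + e_2·(-1) + e_3·(0) + e_4·(0) + e_5·(0) = 0
Solving this homogeneous linear system for the smallest-integer solution (first nonzero entry positive) gives (3, -3, -3, 2, -2).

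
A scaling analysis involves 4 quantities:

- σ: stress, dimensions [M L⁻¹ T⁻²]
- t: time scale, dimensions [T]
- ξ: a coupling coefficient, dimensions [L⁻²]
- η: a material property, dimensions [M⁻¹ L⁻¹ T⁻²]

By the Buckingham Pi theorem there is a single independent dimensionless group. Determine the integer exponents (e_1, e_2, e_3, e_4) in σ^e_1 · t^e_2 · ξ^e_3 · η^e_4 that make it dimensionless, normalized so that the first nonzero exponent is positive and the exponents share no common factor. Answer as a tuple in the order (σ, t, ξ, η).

(1, 4, -1, 1)

M: e_1·(1) + e_2·(0) + e_3·(0) + e_4·(-1) = 0
L: e_1·(-1) + e_2·(0) + e_3·(-2) + e_4·(-1) = 0
T: e_1·(-2) + e_2·(1) + e_3·(0) + e_4·(-2) = 0
Solving this homogeneous linear system for the smallest-integer solution (first nonzero entry positive) gives (1, 4, -1, 1).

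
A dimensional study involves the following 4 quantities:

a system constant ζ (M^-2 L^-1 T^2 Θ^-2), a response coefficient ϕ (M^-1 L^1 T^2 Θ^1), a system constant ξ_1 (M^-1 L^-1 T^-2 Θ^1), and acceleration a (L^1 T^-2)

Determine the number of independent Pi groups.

There are 4 variables and 4 base dimensions (M, L, T, Θ).
The dimension matrix has rank 4.
Independent dimensionless groups: 4 − 4 = 0.

0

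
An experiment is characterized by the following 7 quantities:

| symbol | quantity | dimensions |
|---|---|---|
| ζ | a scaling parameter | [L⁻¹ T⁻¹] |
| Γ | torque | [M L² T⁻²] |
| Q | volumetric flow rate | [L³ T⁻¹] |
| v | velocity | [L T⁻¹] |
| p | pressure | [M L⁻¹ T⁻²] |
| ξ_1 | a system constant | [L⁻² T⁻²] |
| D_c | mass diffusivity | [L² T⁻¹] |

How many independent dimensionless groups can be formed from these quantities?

4

There are 7 variables and 3 base dimensions (M, L, T).
The dimension matrix has rank 3.
Independent dimensionless groups: 7 − 3 = 4.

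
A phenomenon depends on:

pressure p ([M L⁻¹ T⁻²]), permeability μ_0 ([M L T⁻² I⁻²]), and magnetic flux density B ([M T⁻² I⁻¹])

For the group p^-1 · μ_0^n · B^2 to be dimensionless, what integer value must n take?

-1

Balance the M exponent: (1)·n from μ_0, plus −(1) + 2·(1) = 1 from the rest, must sum to zero.
n + 1 = 0, so n = -1.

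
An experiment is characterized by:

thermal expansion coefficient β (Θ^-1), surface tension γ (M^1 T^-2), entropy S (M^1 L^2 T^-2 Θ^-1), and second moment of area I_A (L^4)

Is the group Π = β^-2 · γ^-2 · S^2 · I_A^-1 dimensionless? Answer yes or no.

yes

Sum the exponent of each base dimension across the product:
  M: −2·[β]_M − 2·[γ]_M + 2·[S]_M − [I_A]_M = −2·(0) − 2·(1) + 2·(1) − (0) = 0
  L: −2·[β]_L − 2·[γ]_L + 2·[S]_L − [I_A]_L = −2·(0) − 2·(0) + 2·(2) − (4) = 0
  T: −2·[β]_T − 2·[γ]_T + 2·[S]_T − [I_A]_T = −2·(0) − 2·(-2) + 2·(-2) − (0) = 0
  Θ: −2·[β]_Θ − 2·[γ]_Θ + 2·[S]_Θ − [I_A]_Θ = −2·(-1) − 2·(0) + 2·(-1) − (0) = 0
  N: −2·[β]_N − 2·[γ]_N + 2·[S]_N − [I_A]_N = −2·(0) − 2·(0) + 2·(0) − (0) = 0
All base exponents vanish — dimensionless.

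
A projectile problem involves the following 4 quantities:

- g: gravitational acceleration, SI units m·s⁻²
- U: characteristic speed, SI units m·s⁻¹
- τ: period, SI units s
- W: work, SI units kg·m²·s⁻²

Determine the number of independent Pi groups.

There are 4 variables and 3 base dimensions (M, L, T).
The dimension matrix has rank 3.
Independent dimensionless groups: 4 − 3 = 1.

1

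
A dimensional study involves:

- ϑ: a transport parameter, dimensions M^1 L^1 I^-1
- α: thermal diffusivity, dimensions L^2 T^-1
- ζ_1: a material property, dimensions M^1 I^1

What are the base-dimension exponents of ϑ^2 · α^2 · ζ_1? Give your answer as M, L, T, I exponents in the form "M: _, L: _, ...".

Collect each base-dimension exponent across the product:
  M: 2·(1) + 2·(0) + (1) = 3
  L: 2·(1) + 2·(2) + (0) = 6
  T: 2·(0) + 2·(-1) + (0) = -2
  I: 2·(-1) + 2·(0) + (1) = -1
So the dimensions are [M³ L⁶ T⁻² I⁻¹].

M: 3, L: 6, T: -2, I: -1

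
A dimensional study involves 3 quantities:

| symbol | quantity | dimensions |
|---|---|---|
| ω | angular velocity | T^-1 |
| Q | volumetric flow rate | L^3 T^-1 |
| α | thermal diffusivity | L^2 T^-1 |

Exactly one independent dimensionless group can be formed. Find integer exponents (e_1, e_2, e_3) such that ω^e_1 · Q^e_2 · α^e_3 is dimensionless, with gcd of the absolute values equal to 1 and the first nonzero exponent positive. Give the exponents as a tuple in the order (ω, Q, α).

L: e_1·(0) + e_2·(3) + e_3·(2) = 0
T: e_1·(-1) + e_2·(-1) + e_3·(-1) = 0
Solving this homogeneous linear system for the smallest-integer solution (first nonzero entry positive) gives (1, 2, -3).

(1, 2, -3)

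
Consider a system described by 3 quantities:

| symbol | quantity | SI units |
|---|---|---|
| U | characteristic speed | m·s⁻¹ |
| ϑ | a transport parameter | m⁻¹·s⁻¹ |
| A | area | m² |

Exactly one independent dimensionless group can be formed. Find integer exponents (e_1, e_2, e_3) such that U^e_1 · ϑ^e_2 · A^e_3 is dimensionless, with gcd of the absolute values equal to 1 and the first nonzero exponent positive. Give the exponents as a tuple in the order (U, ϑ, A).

(1, -1, -1)

L: e_1·(1) + e_2·(-1) + e_3·(2) = 0
T: e_1·(-1) + e_2·(-1) + e_3·(0) = 0
Solving this homogeneous linear system for the smallest-integer solution (first nonzero entry positive) gives (1, -1, -1).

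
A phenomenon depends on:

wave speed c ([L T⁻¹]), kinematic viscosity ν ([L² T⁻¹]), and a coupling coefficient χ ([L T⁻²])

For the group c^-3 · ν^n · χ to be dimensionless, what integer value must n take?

1

Balance the L exponent: (2)·n from ν, plus −3·(1) + (1) = -2 from the rest, must sum to zero.
2n − 2 = 0, so n = 1.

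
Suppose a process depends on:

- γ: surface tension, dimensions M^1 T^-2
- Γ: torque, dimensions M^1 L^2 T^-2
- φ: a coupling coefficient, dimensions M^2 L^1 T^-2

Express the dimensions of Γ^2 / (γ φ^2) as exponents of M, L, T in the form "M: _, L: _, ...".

Collect each base-dimension exponent across the product:
  M: −(1) + 2·(1) − 2·(2) = -3
  L: −(0) + 2·(2) − 2·(1) = 2
  T: −(-2) + 2·(-2) − 2·(-2) = 2
So the dimensions are [M⁻³ L² T²].

M: -3, L: 2, T: 2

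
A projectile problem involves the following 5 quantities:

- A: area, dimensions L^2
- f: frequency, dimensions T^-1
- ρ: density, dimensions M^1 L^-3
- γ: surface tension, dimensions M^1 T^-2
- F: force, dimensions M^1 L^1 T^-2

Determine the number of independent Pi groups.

There are 5 variables and 3 base dimensions (M, L, T).
The dimension matrix has rank 3.
Independent dimensionless groups: 5 − 3 = 2.

2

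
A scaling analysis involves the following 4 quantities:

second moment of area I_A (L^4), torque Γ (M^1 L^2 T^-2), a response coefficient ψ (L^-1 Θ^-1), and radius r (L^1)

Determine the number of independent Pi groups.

There are 4 variables and 4 base dimensions (M, L, T, Θ).
The dimension matrix has rank 3 (less than 4: the dimension vectors are linearly dependent).
Independent dimensionless groups: 4 − 3 = 1.

1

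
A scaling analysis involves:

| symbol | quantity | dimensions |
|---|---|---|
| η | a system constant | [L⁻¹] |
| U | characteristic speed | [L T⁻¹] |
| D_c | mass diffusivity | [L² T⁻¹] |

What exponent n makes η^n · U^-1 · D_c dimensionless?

1

Balance the L exponent: (-1)·n from η, plus −(1) + (2) = 1 from the rest, must sum to zero.
−n + 1 = 0, so n = 1.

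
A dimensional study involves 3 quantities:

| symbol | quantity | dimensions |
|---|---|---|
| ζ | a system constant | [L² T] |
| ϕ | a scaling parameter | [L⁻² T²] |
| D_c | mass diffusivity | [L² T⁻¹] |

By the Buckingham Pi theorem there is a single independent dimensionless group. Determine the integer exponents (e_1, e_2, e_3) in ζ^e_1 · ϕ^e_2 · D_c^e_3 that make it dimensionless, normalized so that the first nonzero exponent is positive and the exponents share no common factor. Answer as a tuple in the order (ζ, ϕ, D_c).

(1, -2, -3)

L: e_1·(2) + e_2·(-2) + e_3·(2) = 0
T: e_1·(1) + e_2·(2) + e_3·(-1) = 0
Solving this homogeneous linear system for the smallest-integer solution (first nonzero entry positive) gives (1, -2, -3).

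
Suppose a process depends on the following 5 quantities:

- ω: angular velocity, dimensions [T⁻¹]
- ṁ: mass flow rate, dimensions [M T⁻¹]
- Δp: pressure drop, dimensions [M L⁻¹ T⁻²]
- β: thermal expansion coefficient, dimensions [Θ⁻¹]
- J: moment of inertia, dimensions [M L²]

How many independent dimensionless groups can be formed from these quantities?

There are 5 variables and 4 base dimensions (M, L, T, Θ).
The dimension matrix has rank 4.
Independent dimensionless groups: 5 − 4 = 1.

1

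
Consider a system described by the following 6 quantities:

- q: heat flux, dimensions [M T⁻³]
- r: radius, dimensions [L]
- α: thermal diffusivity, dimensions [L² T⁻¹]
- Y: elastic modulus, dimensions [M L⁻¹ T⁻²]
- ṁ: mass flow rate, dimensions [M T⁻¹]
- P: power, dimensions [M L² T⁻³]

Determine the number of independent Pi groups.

3

There are 6 variables and 3 base dimensions (M, L, T).
The dimension matrix has rank 3.
Independent dimensionless groups: 6 − 3 = 3.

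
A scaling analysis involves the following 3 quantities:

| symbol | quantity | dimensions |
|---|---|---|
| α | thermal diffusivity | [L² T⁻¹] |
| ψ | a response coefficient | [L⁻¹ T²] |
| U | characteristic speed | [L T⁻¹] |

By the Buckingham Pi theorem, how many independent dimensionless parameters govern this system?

There are 3 variables and 2 base dimensions (L, T).
The dimension matrix has rank 2.
Independent dimensionless groups: 3 − 2 = 1.

1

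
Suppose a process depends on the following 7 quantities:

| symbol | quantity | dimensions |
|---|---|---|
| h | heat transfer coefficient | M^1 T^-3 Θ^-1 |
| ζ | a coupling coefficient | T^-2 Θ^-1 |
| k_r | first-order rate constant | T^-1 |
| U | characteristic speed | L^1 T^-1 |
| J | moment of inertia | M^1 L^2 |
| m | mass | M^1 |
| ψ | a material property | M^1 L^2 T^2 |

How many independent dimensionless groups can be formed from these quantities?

3

There are 7 variables and 4 base dimensions (M, L, T, Θ).
The dimension matrix has rank 4.
Independent dimensionless groups: 7 − 4 = 3.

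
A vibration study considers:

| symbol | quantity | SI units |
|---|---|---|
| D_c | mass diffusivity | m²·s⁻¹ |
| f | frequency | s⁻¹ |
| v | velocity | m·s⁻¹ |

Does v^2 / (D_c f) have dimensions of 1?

yes

Sum the exponent of each base dimension across the product:
  M: −[D_c]_M − [f]_M + 2·[v]_M = −(0) − (0) + 2·(0) = 0
  L: −[D_c]_L − [f]_L + 2·[v]_L = −(2) − (0) + 2·(1) = 0
  T: −[D_c]_T − [f]_T + 2·[v]_T = −(-1) − (-1) + 2·(-1) = 0
All base exponents vanish — dimensionless.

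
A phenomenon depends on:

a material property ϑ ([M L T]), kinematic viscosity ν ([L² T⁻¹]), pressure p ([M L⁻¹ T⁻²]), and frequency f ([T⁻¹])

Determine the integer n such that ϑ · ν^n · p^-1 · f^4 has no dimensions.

Balance the L exponent: (2)·n from ν, plus (1) − (-1) + 4·(0) = 2 from the rest, must sum to zero.
2n + 2 = 0, so n = -1.

-1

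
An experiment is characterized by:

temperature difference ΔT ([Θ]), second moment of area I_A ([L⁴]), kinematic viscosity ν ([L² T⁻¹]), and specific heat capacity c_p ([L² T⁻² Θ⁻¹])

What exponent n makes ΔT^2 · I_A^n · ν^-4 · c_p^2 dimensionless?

Balance the L exponent: (4)·n from I_A, plus 2·(0) − 4·(2) + 2·(2) = -4 from the rest, must sum to zero.
4n − 4 = 0, so n = 1.

1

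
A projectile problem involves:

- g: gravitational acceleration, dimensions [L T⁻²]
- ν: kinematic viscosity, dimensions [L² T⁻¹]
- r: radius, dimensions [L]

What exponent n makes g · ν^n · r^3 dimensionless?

-2

Balance the L exponent: (2)·n from ν, plus (1) + 3·(1) = 4 from the rest, must sum to zero.
2n + 4 = 0, so n = -2.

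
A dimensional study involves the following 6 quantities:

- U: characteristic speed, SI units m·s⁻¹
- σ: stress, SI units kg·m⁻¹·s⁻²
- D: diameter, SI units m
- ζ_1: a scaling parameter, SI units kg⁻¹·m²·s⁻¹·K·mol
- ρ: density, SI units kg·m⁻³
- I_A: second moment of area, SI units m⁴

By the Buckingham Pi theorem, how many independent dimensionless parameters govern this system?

2

There are 6 variables and 5 base dimensions (M, L, T, Θ, N).
The dimension matrix has rank 4 (less than 5: the dimension vectors are linearly dependent).
Independent dimensionless groups: 6 − 4 = 2.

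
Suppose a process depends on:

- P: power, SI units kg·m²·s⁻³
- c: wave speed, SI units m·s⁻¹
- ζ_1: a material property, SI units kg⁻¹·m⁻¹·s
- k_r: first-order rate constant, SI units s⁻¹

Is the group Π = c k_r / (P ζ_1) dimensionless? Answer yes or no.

Sum the exponent of each base dimension across the product:
  M: −[P]_M + [c]_M − [ζ_1]_M + [k_r]_M = −(1) + (0) − (-1) + (0) = 0
  L: −[P]_L + [c]_L − [ζ_1]_L + [k_r]_L = −(2) + (1) − (-1) + (0) = 0
  T: −[P]_T + [c]_T − [ζ_1]_T + [k_r]_T = −(-3) + (-1) − (1) + (-1) = 0
All base exponents vanish — dimensionless.

yes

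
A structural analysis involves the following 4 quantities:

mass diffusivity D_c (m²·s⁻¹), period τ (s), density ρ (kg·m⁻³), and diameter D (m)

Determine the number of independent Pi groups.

1

There are 4 variables and 3 base dimensions (M, L, T).
The dimension matrix has rank 3.
Independent dimensionless groups: 4 − 3 = 1.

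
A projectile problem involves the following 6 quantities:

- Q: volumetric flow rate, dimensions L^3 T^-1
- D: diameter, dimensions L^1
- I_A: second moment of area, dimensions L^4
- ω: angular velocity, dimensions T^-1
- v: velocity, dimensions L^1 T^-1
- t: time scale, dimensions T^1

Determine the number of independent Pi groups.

4

There are 6 variables and 2 base dimensions (L, T).
The dimension matrix has rank 2.
Independent dimensionless groups: 6 − 2 = 4.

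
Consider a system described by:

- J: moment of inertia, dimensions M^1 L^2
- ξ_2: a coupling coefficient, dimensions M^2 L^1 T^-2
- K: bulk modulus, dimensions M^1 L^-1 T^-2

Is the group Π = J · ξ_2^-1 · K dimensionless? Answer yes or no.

Sum the exponent of each base dimension across the product:
  M: [J]_M − [ξ_2]_M + [K]_M = (1) − (2) + (1) = 0
  L: [J]_L − [ξ_2]_L + [K]_L = (2) − (1) + (-1) = 0
  T: [J]_T − [ξ_2]_T + [K]_T = (0) − (-2) + (-2) = 0
All base exponents vanish — dimensionless.

yes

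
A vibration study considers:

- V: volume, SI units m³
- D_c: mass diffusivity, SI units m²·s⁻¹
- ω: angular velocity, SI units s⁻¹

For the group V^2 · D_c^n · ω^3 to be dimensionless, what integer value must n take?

Balance the L exponent: (2)·n from D_c, plus 2·(3) + 3·(0) = 6 from the rest, must sum to zero.
2n + 6 = 0, so n = -3.

-3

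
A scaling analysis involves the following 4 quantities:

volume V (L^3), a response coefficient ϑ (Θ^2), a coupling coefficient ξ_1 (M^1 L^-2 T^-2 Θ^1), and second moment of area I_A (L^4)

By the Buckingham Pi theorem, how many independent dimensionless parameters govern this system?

1

There are 4 variables and 4 base dimensions (M, L, T, Θ).
The dimension matrix has rank 3 (less than 4: the dimension vectors are linearly dependent).
Independent dimensionless groups: 4 − 3 = 1.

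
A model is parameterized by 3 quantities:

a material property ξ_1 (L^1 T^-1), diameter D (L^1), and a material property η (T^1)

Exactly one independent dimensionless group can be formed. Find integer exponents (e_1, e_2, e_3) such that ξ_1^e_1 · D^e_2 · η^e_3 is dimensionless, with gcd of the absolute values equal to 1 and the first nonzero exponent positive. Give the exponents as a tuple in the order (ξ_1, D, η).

(1, -1, 1)

L: e_1·(1) + e_2·(1) + e_3·(0) = 0
T: e_1·(-1) + e_2·(0) + e_3·(1) = 0
Solving this homogeneous linear system for the smallest-integer solution (first nonzero entry positive) gives (1, -1, 1).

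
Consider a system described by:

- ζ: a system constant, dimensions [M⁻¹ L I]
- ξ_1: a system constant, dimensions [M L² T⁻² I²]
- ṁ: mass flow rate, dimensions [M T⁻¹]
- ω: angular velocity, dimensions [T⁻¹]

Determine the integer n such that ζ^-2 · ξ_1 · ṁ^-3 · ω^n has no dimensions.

Balance the T exponent: (-1)·n from ω, plus −2·(0) + (-2) − 3·(-1) = 1 from the rest, must sum to zero.
−n + 1 = 0, so n = 1.

1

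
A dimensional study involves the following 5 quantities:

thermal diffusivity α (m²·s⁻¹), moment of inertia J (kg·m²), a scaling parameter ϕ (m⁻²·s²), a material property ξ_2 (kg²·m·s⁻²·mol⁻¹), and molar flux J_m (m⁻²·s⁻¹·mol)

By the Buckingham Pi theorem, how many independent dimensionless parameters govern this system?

There are 5 variables and 4 base dimensions (M, L, T, N).
The dimension matrix has rank 4.
Independent dimensionless groups: 5 − 4 = 1.

1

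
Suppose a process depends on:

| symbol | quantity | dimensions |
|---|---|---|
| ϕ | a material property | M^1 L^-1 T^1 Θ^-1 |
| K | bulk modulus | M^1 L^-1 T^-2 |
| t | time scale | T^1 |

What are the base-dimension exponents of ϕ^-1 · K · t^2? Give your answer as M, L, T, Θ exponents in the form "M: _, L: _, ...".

M: 0, L: 0, T: -1, Θ: 1

Collect each base-dimension exponent across the product:
  M: −(1) + (1) + 2·(0) = 0
  L: −(-1) + (-1) + 2·(0) = 0
  T: −(1) + (-2) + 2·(1) = -1
  Θ: −(-1) + (0) + 2·(0) = 1
So the dimensions are [T⁻¹ Θ].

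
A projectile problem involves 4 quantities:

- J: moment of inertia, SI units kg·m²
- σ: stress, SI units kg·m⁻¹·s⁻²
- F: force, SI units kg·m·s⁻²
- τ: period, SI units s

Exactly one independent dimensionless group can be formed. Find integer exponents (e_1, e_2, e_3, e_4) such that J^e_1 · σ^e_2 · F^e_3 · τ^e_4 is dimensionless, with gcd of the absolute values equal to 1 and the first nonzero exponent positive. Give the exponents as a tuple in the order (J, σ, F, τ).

(2, 1, -3, -4)

M: e_1·(1) + e_2·(1) + e_3·(1) + e_4·(0) = 0
L: e_1·(2) + e_2·(-1) + e_3·(1) + e_4·(0) = 0
T: e_1·(0) + e_2·(-2) + e_3·(-2) + e_4·(1) = 0
Solving this homogeneous linear system for the smallest-integer solution (first nonzero entry positive) gives (2, 1, -3, -4).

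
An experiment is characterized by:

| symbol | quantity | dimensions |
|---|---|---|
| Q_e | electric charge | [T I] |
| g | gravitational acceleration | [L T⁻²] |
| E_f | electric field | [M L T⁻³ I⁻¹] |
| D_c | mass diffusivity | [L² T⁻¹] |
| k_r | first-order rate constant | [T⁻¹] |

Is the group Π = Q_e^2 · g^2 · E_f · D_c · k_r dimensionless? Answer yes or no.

no

Sum the exponent of each base dimension across the product:
  M: 2·[Q_e]_M + 2·[g]_M + [E_f]_M + [D_c]_M + [k_r]_M = 2·(0) + 2·(0) + (1) + (0) + (0) = 1
  L: 2·[Q_e]_L + 2·[g]_L + [E_f]_L + [D_c]_L + [k_r]_L = 2·(0) + 2·(1) + (1) + (2) + (0) = 5
  T: 2·[Q_e]_T + 2·[g]_T + [E_f]_T + [D_c]_T + [k_r]_T = 2·(1) + 2·(-2) + (-3) + (-1) + (-1) = -7
  I: 2·[Q_e]_I + 2·[g]_I + [E_f]_I + [D_c]_I + [k_r]_I = 2·(1) + 2·(0) + (-1) + (0) + (0) = 1
Net dimensions [M L⁵ T⁻⁷ I] ≠ [1] — not dimensionless.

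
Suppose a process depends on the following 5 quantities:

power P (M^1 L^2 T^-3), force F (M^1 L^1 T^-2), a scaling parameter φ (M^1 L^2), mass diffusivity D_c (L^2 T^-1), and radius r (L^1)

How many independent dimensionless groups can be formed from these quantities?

2

There are 5 variables and 3 base dimensions (M, L, T).
The dimension matrix has rank 3.
Independent dimensionless groups: 5 − 3 = 2.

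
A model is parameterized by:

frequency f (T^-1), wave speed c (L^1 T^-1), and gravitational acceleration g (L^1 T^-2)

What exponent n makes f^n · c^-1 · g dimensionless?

Balance the T exponent: (-1)·n from f, plus −(-1) + (-2) = -1 from the rest, must sum to zero.
−n − 1 = 0, so n = -1.

-1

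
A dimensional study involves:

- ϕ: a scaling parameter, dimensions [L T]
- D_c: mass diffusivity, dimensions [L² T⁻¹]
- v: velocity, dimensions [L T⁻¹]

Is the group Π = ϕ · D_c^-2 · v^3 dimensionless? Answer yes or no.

Sum the exponent of each base dimension across the product:
  L: [ϕ]_L − 2·[D_c]_L + 3·[v]_L = (1) − 2·(2) + 3·(1) = 0
  T: [ϕ]_T − 2·[D_c]_T + 3·[v]_T = (1) − 2·(-1) + 3·(-1) = 0
All base exponents vanish — dimensionless.

yes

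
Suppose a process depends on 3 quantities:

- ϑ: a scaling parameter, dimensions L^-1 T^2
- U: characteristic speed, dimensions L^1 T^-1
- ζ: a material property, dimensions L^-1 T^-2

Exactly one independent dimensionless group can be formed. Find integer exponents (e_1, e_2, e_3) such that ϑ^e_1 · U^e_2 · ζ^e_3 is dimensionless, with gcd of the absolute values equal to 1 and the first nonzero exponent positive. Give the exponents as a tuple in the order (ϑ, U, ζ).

L: e_1·(-1) + e_2·(1) + e_3·(-1) = 0
T: e_1·(2) + e_2·(-1) + e_3·(-2) = 0
Solving this homogeneous linear system for the smallest-integer solution (first nonzero entry positive) gives (3, 4, 1).

(3, 4, 1)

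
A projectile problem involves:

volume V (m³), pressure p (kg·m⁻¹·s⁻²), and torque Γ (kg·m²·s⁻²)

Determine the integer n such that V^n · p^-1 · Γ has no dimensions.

-1

Balance the L exponent: (3)·n from V, plus −(-1) + (2) = 3 from the rest, must sum to zero.
3n + 3 = 0, so n = -1.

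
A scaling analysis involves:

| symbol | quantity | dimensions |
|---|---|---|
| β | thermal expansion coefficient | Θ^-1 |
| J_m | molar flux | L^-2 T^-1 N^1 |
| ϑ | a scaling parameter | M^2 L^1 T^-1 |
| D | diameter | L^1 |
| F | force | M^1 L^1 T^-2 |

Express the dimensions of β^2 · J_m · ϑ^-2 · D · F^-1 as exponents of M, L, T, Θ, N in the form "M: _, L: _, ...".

Collect each base-dimension exponent across the product:
  M: 2·(0) + (0) − 2·(2) + (0) − (1) = -5
  L: 2·(0) + (-2) − 2·(1) + (1) − (1) = -4
  T: 2·(0) + (-1) − 2·(-1) + (0) − (-2) = 3
  Θ: 2·(-1) + (0) − 2·(0) + (0) − (0) = -2
  N: 2·(0) + (1) − 2·(0) + (0) − (0) = 1
So the dimensions are [M⁻⁵ L⁻⁴ T³ Θ⁻² N].

M: -5, L: -4, T: 3, Θ: -2, N: 1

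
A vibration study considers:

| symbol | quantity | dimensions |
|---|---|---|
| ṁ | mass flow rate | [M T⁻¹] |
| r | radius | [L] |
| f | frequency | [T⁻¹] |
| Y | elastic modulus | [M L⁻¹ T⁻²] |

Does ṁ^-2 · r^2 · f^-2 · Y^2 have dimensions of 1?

Sum the exponent of each base dimension across the product:
  M: −2·[ṁ]_M + 2·[r]_M − 2·[f]_M + 2·[Y]_M = −2·(1) + 2·(0) − 2·(0) + 2·(1) = 0
  L: −2·[ṁ]_L + 2·[r]_L − 2·[f]_L + 2·[Y]_L = −2·(0) + 2·(1) − 2·(0) + 2·(-1) = 0
  T: −2·[ṁ]_T + 2·[r]_T − 2·[f]_T + 2·[Y]_T = −2·(-1) + 2·(0) − 2·(-1) + 2·(-2) = 0
All base exponents vanish — dimensionless.

yes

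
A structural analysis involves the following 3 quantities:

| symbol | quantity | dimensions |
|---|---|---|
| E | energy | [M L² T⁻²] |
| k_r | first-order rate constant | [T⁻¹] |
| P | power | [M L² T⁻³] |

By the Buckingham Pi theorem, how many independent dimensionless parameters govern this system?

There are 3 variables and 3 base dimensions (M, L, T).
The dimension matrix has rank 2 (less than 3: the dimension vectors are linearly dependent).
Independent dimensionless groups: 3 − 2 = 1.

1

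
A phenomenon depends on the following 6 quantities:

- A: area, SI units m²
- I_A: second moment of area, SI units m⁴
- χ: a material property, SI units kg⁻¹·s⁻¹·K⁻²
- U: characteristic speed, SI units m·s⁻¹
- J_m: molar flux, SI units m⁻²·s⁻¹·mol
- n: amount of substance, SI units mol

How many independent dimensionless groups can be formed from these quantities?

2

There are 6 variables and 5 base dimensions (M, L, T, Θ, N).
The dimension matrix has rank 4 (less than 5: the dimension vectors are linearly dependent).
Independent dimensionless groups: 6 − 4 = 2.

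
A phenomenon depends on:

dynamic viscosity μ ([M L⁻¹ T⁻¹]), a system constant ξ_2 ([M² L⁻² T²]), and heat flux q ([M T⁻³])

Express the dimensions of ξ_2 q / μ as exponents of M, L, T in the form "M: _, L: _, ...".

Collect each base-dimension exponent across the product:
  M: −(1) + (2) + (1) = 2
  L: −(-1) + (-2) + (0) = -1
  T: −(-1) + (2) + (-3) = 0
So the dimensions are [M² L⁻¹].

M: 2, L: -1, T: 0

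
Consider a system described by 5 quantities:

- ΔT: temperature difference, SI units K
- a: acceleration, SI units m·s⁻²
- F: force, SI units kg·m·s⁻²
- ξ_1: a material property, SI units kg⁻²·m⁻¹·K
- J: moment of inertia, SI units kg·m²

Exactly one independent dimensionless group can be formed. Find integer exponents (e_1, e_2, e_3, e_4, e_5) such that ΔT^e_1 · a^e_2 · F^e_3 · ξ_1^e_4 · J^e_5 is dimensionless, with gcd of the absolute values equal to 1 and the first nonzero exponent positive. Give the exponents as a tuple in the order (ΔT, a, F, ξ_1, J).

(2, 3, -3, -2, -1)

M: e_1·(0) + e_2·(0) + e_3·(1) + e_4·(-2) + e_5·(1) = 0
L: e_1·(0) + e_2·(1) + e_3·(1) + e_4·(-1) + e_5·(2) = 0
T: e_1·(0) + e_2·(-2) + e_3·(-2) + e_4·(0) + e_5·(0) = 0
Θ: e_1·(1) + e_2·(0) + e_3·(0) + e_4·(1) + e_5·(0) = 0
Solving this homogeneous linear system for the smallest-integer solution (first nonzero entry positive) gives (2, 3, -3, -2, -1).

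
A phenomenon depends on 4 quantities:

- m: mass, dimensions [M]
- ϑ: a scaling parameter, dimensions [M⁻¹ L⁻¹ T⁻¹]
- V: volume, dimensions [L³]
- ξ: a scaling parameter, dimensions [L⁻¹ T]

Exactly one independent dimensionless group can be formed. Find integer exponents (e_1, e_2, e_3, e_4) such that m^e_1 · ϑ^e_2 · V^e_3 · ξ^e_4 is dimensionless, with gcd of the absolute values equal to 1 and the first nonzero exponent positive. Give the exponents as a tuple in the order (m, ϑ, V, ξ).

(3, 3, 2, 3)

M: e_1·(1) + e_2·(-1) + e_3·(0) + e_4·(0) = 0
L: e_1·(0) + e_2·(-1) + e_3·(3) + e_4·(-1) = 0
T: e_1·(0) + e_2·(-1) + e_3·(0) + e_4·(1) = 0
Solving this homogeneous linear system for the smallest-integer solution (first nonzero entry positive) gives (3, 3, 2, 3).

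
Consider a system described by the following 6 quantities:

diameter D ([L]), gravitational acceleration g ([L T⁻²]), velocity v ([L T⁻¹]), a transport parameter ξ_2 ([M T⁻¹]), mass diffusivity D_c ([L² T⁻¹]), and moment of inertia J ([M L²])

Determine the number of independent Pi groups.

3

There are 6 variables and 3 base dimensions (M, L, T).
The dimension matrix has rank 3.
Independent dimensionless groups: 6 − 3 = 3.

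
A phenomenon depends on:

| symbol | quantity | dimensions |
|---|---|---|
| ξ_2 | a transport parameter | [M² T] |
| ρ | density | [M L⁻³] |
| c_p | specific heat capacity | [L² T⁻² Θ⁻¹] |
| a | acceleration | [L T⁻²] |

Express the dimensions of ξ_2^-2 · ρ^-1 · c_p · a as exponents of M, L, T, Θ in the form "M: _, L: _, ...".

M: -5, L: 6, T: -6, Θ: -1

Collect each base-dimension exponent across the product:
  M: −2·(2) − (1) + (0) + (0) = -5
  L: −2·(0) − (-3) + (2) + (1) = 6
  T: −2·(1) − (0) + (-2) + (-2) = -6
  Θ: −2·(0) − (0) + (-1) + (0) = -1
So the dimensions are [M⁻⁵ L⁶ T⁻⁶ Θ⁻¹].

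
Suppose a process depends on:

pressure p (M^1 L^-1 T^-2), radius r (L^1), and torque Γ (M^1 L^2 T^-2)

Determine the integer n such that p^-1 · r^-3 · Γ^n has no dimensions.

Balance the M exponent: (1)·n from Γ, plus −(1) − 3·(0) = -1 from the rest, must sum to zero.
n − 1 = 0, so n = 1.

1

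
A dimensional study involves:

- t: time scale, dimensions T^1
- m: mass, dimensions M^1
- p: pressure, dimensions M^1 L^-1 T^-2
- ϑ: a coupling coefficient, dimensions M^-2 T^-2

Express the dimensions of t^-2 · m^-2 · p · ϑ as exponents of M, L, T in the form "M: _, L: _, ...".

M: -3, L: -1, T: -6

Collect each base-dimension exponent across the product:
  M: −2·(0) − 2·(1) + (1) + (-2) = -3
  L: −2·(0) − 2·(0) + (-1) + (0) = -1
  T: −2·(1) − 2·(0) + (-2) + (-2) = -6
So the dimensions are [M⁻³ L⁻¹ T⁻⁶].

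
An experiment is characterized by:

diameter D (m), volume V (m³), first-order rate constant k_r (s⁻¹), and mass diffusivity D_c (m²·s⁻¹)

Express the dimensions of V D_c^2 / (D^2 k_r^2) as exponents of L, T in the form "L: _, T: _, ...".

Collect each base-dimension exponent across the product:
  L: −2·(1) + (3) − 2·(0) + 2·(2) = 5
  T: −2·(0) + (0) − 2·(-1) + 2·(-1) = 0
So the dimensions are [L⁵].

L: 5, T: 0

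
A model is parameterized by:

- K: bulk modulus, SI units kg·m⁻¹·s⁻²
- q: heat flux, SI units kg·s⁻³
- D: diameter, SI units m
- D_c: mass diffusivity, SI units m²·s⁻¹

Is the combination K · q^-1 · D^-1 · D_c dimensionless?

yes

Sum the exponent of each base dimension across the product:
  M: [K]_M − [q]_M − [D]_M + [D_c]_M = (1) − (1) − (0) + (0) = 0
  L: [K]_L − [q]_L − [D]_L + [D_c]_L = (-1) − (0) − (1) + (2) = 0
  T: [K]_T − [q]_T − [D]_T + [D_c]_T = (-2) − (-3) − (0) + (-1) = 0
All base exponents vanish — dimensionless.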